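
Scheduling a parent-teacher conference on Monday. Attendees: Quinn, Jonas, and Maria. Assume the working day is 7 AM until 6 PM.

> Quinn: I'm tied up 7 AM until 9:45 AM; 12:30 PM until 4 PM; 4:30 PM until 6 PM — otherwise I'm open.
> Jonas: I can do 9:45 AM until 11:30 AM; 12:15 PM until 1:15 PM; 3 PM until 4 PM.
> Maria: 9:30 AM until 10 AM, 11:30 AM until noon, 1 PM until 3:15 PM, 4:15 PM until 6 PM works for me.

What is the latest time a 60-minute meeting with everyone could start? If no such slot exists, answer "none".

Quinn free: 09:45-12:30, 16:00-16:30 (invert busy blocks within the working day).
Jonas free: 09:45-11:30, 12:15-13:15, 15:00-16:00.
Maria free: 09:30-10:00, 11:30-12:00, 13:00-15:15, 16:15-18:00.
Quinn ∩ Jonas: 09:45-11:30, 12:15-12:30.
Quinn ∩ Jonas ∩ Maria: 09:45-10:00.
Those are the intersection windows.
No common window is at least 60 minutes long.

none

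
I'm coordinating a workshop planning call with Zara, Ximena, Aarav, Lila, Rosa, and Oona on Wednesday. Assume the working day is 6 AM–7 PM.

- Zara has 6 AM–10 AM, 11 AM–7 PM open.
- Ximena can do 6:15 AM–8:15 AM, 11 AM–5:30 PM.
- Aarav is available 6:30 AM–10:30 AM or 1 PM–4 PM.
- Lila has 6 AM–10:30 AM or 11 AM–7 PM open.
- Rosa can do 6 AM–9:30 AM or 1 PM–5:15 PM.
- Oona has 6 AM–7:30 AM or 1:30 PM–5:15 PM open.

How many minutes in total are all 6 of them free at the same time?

Zara ∩ Ximena: 06:15-08:15, 11:00-17:30.
Zara ∩ Ximena ∩ Aarav: 06:30-08:15, 13:00-16:00.
Zara ∩ Ximena ∩ Aarav ∩ Lila: 06:30-08:15, 13:00-16:00.
Zara ∩ Ximena ∩ Aarav ∩ Lila ∩ Rosa: 06:30-08:15, 13:00-16:00.
Zara ∩ Ximena ∩ Aarav ∩ Lila ∩ Rosa ∩ Oona: 06:30-07:30, 13:30-16:00.
Those are the intersection windows.
Summing the common windows: 60 + 150 = 210 minutes.

210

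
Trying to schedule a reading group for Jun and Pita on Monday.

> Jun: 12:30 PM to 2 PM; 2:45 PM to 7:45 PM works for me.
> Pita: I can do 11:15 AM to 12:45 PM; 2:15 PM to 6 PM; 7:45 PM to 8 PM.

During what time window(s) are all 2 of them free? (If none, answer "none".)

12:30-12:45, 14:45-18:00

Jun ∩ Pita: 12:30-12:45, 14:45-18:00.
Those are the intersection windows.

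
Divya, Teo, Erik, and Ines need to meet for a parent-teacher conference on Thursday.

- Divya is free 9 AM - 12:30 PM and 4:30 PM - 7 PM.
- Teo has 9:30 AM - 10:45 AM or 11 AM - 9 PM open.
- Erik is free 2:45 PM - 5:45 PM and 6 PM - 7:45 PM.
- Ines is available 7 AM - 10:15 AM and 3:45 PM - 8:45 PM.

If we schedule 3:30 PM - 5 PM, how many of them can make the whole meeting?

Teo and Erik can make the full 15:30-17:00 slot — that's 2.

2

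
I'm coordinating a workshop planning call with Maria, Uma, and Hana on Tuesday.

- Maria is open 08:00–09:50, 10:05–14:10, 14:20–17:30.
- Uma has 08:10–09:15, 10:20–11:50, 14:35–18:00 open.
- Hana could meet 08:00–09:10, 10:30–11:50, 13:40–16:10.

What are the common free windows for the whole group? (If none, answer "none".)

Maria ∩ Uma: 08:10-09:15, 10:20-11:50, 14:35-17:30.
Maria ∩ Uma ∩ Hana: 08:10-09:10, 10:30-11:50, 14:35-16:10.

08:10-09:10, 10:30-11:50, 14:35-16:10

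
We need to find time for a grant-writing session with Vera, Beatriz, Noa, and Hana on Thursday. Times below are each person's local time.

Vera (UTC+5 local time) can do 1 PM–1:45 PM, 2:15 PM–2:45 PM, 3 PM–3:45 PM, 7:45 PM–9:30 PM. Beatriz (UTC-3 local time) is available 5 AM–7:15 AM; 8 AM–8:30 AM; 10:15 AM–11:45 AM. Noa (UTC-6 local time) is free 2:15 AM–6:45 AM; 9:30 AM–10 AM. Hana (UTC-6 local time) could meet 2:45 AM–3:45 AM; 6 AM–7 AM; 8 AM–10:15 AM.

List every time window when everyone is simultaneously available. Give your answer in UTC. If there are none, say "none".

Vera in UTC: 08:00-08:45, 09:15-09:45, 10:00-10:45, 14:45-16:30 (subtract 5h to convert from UTC+5).
Beatriz in UTC: 08:00-10:15, 11:00-11:30, 13:15-14:45 (add 3h to convert from UTC-3).
Noa in UTC: 08:15-12:45, 15:30-16:00 (add 6h to convert from UTC-6).
Hana in UTC: 08:45-09:45, 12:00-13:00, 14:00-16:15 (add 6h to convert from UTC-6).
Vera ∩ Beatriz: 08:00-08:45, 09:15-09:45, 10:00-10:15.
Vera ∩ Beatriz ∩ Noa: 08:15-08:45, 09:15-09:45, 10:00-10:15.
Vera ∩ Beatriz ∩ Noa ∩ Hana: 09:15-09:45.

09:15-09:45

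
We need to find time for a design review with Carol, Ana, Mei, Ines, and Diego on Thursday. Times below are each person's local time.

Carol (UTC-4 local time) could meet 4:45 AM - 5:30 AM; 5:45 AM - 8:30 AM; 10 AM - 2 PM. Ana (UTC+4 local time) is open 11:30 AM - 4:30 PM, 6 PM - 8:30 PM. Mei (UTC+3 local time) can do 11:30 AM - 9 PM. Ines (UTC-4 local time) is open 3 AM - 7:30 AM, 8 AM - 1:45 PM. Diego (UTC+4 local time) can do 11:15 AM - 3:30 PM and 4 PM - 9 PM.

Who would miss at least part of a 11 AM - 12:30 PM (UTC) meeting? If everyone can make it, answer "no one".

Carol in UTC: 08:45-09:30, 09:45-12:30, 14:00-18:00 (add 4h to convert from UTC-4).
Ana in UTC: 07:30-12:30, 14:00-16:30 (subtract 4h to convert from UTC+4).
Mei in UTC: 08:30-18:00 (subtract 3h to convert from UTC+3).
Ines in UTC: 07:00-11:30, 12:00-17:45 (add 4h to convert from UTC-4).
Diego in UTC: 07:15-11:30, 12:00-17:00 (subtract 4h to convert from UTC+4).
Carol: free for 11:00-12:30. Ana: free for 11:00-12:30. Mei: free for 11:00-12:30. Ines: not fully free for 11:00-12:30. Diego: not fully free for 11:00-12:30.

Diego, Ines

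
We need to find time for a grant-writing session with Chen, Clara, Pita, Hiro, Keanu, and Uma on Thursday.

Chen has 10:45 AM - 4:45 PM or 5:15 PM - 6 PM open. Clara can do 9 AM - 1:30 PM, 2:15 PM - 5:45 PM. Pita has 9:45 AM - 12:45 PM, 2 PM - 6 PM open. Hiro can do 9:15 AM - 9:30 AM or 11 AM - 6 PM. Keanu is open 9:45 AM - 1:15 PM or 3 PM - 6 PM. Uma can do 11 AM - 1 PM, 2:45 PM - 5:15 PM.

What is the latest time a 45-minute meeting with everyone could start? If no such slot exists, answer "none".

16:00

Chen ∩ Clara: 10:45-13:30, 14:15-16:45, 17:15-17:45.
Chen ∩ Clara ∩ Pita: 10:45-12:45, 14:15-16:45, 17:15-17:45.
Chen ∩ Clara ∩ Pita ∩ Hiro: 11:00-12:45, 14:15-16:45, 17:15-17:45.
Chen ∩ Clara ∩ Pita ∩ Hiro ∩ Keanu: 11:00-12:45, 15:00-16:45, 17:15-17:45.
Chen ∩ Clara ∩ Pita ∩ Hiro ∩ Keanu ∩ Uma: 11:00-12:45, 15:00-16:45.
The last common window of at least 45 minutes is 15:00-16:45; a 45-minute meeting can start as late as 16:00 and still end by 16:45.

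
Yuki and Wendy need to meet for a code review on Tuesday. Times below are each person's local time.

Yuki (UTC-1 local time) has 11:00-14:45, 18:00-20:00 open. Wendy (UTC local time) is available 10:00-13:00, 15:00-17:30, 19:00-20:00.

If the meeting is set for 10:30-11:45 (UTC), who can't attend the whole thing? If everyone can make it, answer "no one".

Yuki

Yuki in UTC: 12:00-15:45, 19:00-21:00 (add 1h to convert from UTC-1).
Wendy in UTC: 10:00-13:00, 15:00-17:30, 19:00-20:00.
Yuki: not fully free for 10:30-11:45. Wendy: free for 10:30-11:45.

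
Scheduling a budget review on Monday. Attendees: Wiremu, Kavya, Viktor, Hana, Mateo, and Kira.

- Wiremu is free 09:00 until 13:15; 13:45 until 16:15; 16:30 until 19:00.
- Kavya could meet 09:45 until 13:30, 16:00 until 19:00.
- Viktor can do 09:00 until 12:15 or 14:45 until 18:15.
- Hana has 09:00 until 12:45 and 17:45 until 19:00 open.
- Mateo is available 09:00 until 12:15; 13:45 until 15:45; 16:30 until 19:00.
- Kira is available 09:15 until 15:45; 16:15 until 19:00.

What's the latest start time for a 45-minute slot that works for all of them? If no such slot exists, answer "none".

11:30

Wiremu ∩ Kavya: 09:45-13:15, 16:00-16:15, 16:30-19:00.
Wiremu ∩ Kavya ∩ Viktor: 09:45-12:15, 16:00-16:15, 16:30-18:15.
Wiremu ∩ Kavya ∩ Viktor ∩ Hana: 09:45-12:15, 17:45-18:15.
Wiremu ∩ Kavya ∩ Viktor ∩ Hana ∩ Mateo: 09:45-12:15, 17:45-18:15.
Wiremu ∩ Kavya ∩ Viktor ∩ Hana ∩ Mateo ∩ Kira: 09:45-12:15, 17:45-18:15.
The last common window of at least 45 minutes is 09:45-12:15; a 45-minute meeting can start as late as 11:30 and still end by 12:15.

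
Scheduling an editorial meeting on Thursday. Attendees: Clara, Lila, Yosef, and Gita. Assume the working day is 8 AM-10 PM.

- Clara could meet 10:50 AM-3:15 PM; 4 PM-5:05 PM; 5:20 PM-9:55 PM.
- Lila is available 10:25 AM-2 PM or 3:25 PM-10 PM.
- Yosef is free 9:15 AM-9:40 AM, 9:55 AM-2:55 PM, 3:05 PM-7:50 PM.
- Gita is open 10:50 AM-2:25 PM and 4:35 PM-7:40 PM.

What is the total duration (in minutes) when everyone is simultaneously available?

Clara ∩ Lila: 10:50-14:00, 16:00-17:05, 17:20-21:55.
Clara ∩ Lila ∩ Yosef: 10:50-14:00, 16:00-17:05, 17:20-19:50.
Clara ∩ Lila ∩ Yosef ∩ Gita: 10:50-14:00, 16:35-17:05, 17:20-19:40.
Summing the common windows: 190 + 30 + 140 = 360 minutes.

360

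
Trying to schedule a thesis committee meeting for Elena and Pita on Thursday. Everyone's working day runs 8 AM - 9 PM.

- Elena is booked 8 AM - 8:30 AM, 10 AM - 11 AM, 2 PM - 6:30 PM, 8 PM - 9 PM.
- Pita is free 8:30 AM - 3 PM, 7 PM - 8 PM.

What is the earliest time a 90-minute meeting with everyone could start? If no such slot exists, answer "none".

08:30

Elena free: 08:30-10:00, 11:00-14:00, 18:30-20:00 (invert busy blocks within the working day).
Pita free: 08:30-15:00, 19:00-20:00.
Elena ∩ Pita: 08:30-10:00, 11:00-14:00, 19:00-20:00.
The first common window of at least 90 minutes is 08:30-10:00, so the earliest start is 08:30.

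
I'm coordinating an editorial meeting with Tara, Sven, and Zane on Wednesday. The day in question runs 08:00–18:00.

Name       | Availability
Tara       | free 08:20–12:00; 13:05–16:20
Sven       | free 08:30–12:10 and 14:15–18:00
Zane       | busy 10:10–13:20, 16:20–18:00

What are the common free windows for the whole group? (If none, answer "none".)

08:30-10:10, 14:15-16:20

Tara free: 08:20-12:00, 13:05-16:20.
Sven free: 08:30-12:10, 14:15-18:00.
Zane free: 08:00-10:10, 13:20-16:20 (invert busy blocks within the working day).
Tara ∩ Sven: 08:30-12:00, 14:15-16:20.
Tara ∩ Sven ∩ Zane: 08:30-10:10, 14:15-16:20.
So the common availability across everyone is 08:30-10:10, 14:15-16:20.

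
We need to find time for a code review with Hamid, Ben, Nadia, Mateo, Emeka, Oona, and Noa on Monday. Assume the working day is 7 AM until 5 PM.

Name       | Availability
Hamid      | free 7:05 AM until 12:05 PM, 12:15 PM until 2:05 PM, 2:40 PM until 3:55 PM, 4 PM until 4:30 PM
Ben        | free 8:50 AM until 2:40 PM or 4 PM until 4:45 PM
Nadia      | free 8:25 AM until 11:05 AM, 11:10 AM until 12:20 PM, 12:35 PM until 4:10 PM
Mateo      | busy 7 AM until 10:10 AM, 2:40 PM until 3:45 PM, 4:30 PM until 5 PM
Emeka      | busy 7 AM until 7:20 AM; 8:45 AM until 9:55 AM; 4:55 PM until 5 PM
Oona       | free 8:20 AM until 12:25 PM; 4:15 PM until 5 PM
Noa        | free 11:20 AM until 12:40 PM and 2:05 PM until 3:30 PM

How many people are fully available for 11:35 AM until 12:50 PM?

3

Hamid free: 07:05-12:05, 12:15-14:05, 14:40-15:55, 16:00-16:30.
Ben free: 08:50-14:40, 16:00-16:45.
Nadia free: 08:25-11:05, 11:10-12:20, 12:35-16:10.
Mateo free: 10:10-14:40, 15:45-16:30 (invert busy blocks within the working day).
Emeka free: 07:20-08:45, 09:55-16:55 (invert busy blocks within the working day).
Oona free: 08:20-12:25, 16:15-17:00.
Noa free: 11:20-12:40, 14:05-15:30.
Ben, Mateo, and Emeka can make the full 11:35-12:50 slot — that's 3.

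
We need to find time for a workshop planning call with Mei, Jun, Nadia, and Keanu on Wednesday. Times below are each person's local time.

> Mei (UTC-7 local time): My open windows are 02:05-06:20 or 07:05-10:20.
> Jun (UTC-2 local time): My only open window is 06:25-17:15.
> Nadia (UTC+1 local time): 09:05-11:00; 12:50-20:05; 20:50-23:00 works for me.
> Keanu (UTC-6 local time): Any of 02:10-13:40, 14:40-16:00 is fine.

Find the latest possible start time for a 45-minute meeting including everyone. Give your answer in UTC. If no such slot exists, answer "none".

Mei in UTC: 09:05-13:20, 14:05-17:20 (add 7h to convert from UTC-7).
Jun in UTC: 08:25-19:15 (add 2h to convert from UTC-2).
Nadia in UTC: 08:05-10:00, 11:50-19:05, 19:50-22:00 (subtract 1h to convert from UTC+1).
Keanu in UTC: 08:10-19:40, 20:40-22:00 (add 6h to convert from UTC-6).
Mei ∩ Jun: 09:05-13:20, 14:05-17:20.
Mei ∩ Jun ∩ Nadia: 09:05-10:00, 11:50-13:20, 14:05-17:20.
Mei ∩ Jun ∩ Nadia ∩ Keanu: 09:05-10:00, 11:50-13:20, 14:05-17:20.
The last common window of at least 45 minutes is 14:05-17:20; a 45-minute meeting can start as late as 16:35 and still end by 17:20.

16:35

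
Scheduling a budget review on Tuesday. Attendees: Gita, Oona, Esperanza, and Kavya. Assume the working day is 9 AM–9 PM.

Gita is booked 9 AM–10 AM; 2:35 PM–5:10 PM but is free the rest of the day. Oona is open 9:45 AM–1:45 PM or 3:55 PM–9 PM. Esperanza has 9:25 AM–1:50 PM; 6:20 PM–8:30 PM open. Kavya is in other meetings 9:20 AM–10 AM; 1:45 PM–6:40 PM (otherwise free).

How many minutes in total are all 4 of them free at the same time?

335

Gita free: 10:00-14:35, 17:10-21:00 (invert busy blocks within the working day).
Oona free: 09:45-13:45, 15:55-21:00.
Esperanza free: 09:25-13:50, 18:20-20:30.
Kavya free: 09:00-09:20, 10:00-13:45, 18:40-21:00 (invert busy blocks within the working day).
Gita ∩ Oona: 10:00-13:45, 17:10-21:00.
Gita ∩ Oona ∩ Esperanza: 10:00-13:45, 18:20-20:30.
Gita ∩ Oona ∩ Esperanza ∩ Kavya: 10:00-13:45, 18:40-20:30.
Those are the intersection windows.
Summing the common windows: 225 + 110 = 335 minutes.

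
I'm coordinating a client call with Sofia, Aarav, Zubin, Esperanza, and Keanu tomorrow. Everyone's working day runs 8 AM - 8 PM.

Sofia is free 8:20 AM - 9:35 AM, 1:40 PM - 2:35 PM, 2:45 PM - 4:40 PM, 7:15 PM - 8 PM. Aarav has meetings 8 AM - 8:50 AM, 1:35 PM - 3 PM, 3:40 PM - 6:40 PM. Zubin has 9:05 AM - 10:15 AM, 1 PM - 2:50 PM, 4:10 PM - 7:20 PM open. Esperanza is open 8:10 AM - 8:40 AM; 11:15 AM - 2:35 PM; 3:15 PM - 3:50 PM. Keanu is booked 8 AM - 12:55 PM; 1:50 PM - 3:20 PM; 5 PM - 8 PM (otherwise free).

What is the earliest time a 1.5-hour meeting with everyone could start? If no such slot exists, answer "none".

none

Sofia free: 08:20-09:35, 13:40-14:35, 14:45-16:40, 19:15-20:00.
Aarav free: 08:50-13:35, 15:00-15:40, 18:40-20:00 (invert busy blocks within the working day).
Zubin free: 09:05-10:15, 13:00-14:50, 16:10-19:20.
Esperanza free: 08:10-08:40, 11:15-14:35, 15:15-15:50.
Keanu free: 12:55-13:50, 15:20-17:00 (invert busy blocks within the working day).
Sofia ∩ Aarav: 08:50-09:35, 15:00-15:40, 19:15-20:00.
Sofia ∩ Aarav ∩ Zubin: 09:05-09:35, 19:15-19:20.
Sofia ∩ Aarav ∩ Zubin ∩ Esperanza: ∅.
Sofia ∩ Aarav ∩ Zubin ∩ Esperanza ∩ Keanu: ∅.
There is no time when everyone is free.
No common window is at least 90 minutes long.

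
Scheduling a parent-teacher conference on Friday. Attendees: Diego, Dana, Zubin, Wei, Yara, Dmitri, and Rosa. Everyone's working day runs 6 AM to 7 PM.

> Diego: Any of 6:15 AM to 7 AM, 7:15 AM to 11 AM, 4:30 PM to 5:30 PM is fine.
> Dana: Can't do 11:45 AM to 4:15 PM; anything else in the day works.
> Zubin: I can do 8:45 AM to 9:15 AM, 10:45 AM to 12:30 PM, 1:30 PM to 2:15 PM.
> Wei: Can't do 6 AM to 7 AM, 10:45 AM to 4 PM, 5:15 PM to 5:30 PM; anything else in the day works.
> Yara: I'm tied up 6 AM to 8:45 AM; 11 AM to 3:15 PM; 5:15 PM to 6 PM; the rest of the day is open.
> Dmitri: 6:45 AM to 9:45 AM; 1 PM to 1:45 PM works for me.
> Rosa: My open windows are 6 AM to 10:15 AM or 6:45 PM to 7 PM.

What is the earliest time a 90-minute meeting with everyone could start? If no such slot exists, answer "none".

none

Diego free: 06:15-07:00, 07:15-11:00, 16:30-17:30.
Dana free: 06:00-11:45, 16:15-19:00 (invert busy blocks within the working day).
Zubin free: 08:45-09:15, 10:45-12:30, 13:30-14:15.
Wei free: 07:00-10:45, 16:00-17:15, 17:30-19:00 (invert busy blocks within the working day).
Yara free: 08:45-11:00, 15:15-17:15, 18:00-19:00 (invert busy blocks within the working day).
Dmitri free: 06:45-09:45, 13:00-13:45.
Rosa free: 06:00-10:15, 18:45-19:00.
Diego ∩ Dana: 06:15-07:00, 07:15-11:00, 16:30-17:30.
Diego ∩ Dana ∩ Zubin: 08:45-09:15, 10:45-11:00.
Diego ∩ Dana ∩ Zubin ∩ Wei: 08:45-09:15.
Diego ∩ Dana ∩ Zubin ∩ Wei ∩ Yara: 08:45-09:15.
Diego ∩ Dana ∩ Zubin ∩ Wei ∩ Yara ∩ Dmitri: 08:45-09:15.
Diego ∩ Dana ∩ Zubin ∩ Wei ∩ Yara ∩ Dmitri ∩ Rosa: 08:45-09:15.
No common window is at least 90 minutes long.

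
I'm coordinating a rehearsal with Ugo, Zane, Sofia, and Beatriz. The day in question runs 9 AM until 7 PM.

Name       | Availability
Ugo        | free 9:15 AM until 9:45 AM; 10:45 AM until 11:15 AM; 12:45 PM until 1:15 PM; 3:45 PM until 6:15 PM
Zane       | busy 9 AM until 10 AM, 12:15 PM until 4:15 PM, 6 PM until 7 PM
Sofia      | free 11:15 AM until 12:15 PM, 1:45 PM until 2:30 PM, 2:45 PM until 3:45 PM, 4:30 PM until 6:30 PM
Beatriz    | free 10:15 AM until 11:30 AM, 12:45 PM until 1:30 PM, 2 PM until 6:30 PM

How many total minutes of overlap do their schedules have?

90

Ugo free: 09:15-09:45, 10:45-11:15, 12:45-13:15, 15:45-18:15.
Zane free: 10:00-12:15, 16:15-18:00 (invert busy blocks within the working day).
Sofia free: 11:15-12:15, 13:45-14:30, 14:45-15:45, 16:30-18:30.
Beatriz free: 10:15-11:30, 12:45-13:30, 14:00-18:30.
Ugo ∩ Zane: 10:45-11:15, 16:15-18:00.
Ugo ∩ Zane ∩ Sofia: 16:30-18:00.
Ugo ∩ Zane ∩ Sofia ∩ Beatriz: 16:30-18:00.
That's a single block of 90 minutes.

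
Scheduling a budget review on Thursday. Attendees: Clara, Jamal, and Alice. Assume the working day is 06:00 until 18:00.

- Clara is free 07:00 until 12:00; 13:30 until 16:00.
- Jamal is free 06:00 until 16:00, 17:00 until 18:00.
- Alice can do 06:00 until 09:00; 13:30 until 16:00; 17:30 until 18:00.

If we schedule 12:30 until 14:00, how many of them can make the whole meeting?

Jamal can make the full 12:30-14:00 slot — that's 1.

1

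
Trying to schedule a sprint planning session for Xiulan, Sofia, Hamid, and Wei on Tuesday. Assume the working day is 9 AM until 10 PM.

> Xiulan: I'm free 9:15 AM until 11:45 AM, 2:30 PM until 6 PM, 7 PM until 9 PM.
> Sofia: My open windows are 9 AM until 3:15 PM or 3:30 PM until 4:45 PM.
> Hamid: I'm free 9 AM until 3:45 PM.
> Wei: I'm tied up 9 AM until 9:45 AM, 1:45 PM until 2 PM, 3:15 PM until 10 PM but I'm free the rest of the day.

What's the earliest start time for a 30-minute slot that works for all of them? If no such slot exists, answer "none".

09:45

Xiulan free: 09:15-11:45, 14:30-18:00, 19:00-21:00.
Sofia free: 09:00-15:15, 15:30-16:45.
Hamid free: 09:00-15:45.
Wei free: 09:45-13:45, 14:00-15:15 (invert busy blocks within the working day).
Xiulan ∩ Sofia: 09:15-11:45, 14:30-15:15, 15:30-16:45.
Xiulan ∩ Sofia ∩ Hamid: 09:15-11:45, 14:30-15:15, 15:30-15:45.
Xiulan ∩ Sofia ∩ Hamid ∩ Wei: 09:45-11:45, 14:30-15:15.
The first common window of at least 30 minutes is 09:45-11:45, so the earliest start is 09:45.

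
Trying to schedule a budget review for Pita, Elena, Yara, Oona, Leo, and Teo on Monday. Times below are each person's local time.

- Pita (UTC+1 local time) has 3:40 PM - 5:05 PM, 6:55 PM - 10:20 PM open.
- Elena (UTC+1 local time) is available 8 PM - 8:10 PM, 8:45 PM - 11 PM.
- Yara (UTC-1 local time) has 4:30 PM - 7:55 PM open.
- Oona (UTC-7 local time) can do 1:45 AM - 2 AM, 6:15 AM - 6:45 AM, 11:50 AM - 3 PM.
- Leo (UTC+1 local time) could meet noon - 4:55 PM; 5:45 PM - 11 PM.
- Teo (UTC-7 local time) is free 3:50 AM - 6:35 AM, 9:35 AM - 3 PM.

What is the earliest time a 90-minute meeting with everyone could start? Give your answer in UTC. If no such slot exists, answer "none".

none

Pita in UTC: 14:40-16:05, 17:55-21:20 (subtract 1h to convert from UTC+1).
Elena in UTC: 19:00-19:10, 19:45-22:00 (subtract 1h to convert from UTC+1).
Yara in UTC: 17:30-20:55 (add 1h to convert from UTC-1).
Oona in UTC: 08:45-09:00, 13:15-13:45, 18:50-22:00 (add 7h to convert from UTC-7).
Leo in UTC: 11:00-15:55, 16:45-22:00 (subtract 1h to convert from UTC+1).
Teo in UTC: 10:50-13:35, 16:35-22:00 (add 7h to convert from UTC-7).
Pita ∩ Elena: 19:00-19:10, 19:45-21:20.
Pita ∩ Elena ∩ Yara: 19:00-19:10, 19:45-20:55.
Pita ∩ Elena ∩ Yara ∩ Oona: 19:00-19:10, 19:45-20:55.
Pita ∩ Elena ∩ Yara ∩ Oona ∩ Leo: 19:00-19:10, 19:45-20:55.
Pita ∩ Elena ∩ Yara ∩ Oona ∩ Leo ∩ Teo: 19:00-19:10, 19:45-20:55.
No common window is at least 90 minutes long.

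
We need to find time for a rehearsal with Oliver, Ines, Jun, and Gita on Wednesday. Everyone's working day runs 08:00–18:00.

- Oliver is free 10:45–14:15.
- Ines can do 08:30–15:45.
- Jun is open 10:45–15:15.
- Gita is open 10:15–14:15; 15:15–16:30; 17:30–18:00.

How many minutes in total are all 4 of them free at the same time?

Oliver ∩ Ines: 10:45-14:15.
Oliver ∩ Ines ∩ Jun: 10:45-14:15.
Oliver ∩ Ines ∩ Jun ∩ Gita: 10:45-14:15.
So the common availability across everyone is 10:45-14:15.
That's a single block of 210 minutes.

210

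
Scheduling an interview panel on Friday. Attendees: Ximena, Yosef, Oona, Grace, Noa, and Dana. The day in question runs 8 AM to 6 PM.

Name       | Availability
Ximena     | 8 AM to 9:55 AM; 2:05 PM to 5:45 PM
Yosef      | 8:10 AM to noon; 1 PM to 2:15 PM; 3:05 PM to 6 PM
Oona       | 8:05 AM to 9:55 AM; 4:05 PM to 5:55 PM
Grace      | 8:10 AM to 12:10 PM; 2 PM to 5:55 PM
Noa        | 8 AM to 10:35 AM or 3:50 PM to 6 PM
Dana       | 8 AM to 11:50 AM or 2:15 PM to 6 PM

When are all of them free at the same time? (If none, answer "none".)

Ximena ∩ Yosef: 08:10-09:55, 14:05-14:15, 15:05-17:45.
Ximena ∩ Yosef ∩ Oona: 08:10-09:55, 16:05-17:45.
Ximena ∩ Yosef ∩ Oona ∩ Grace: 08:10-09:55, 16:05-17:45.
Ximena ∩ Yosef ∩ Oona ∩ Grace ∩ Noa: 08:10-09:55, 16:05-17:45.
Ximena ∩ Yosef ∩ Oona ∩ Grace ∩ Noa ∩ Dana: 08:10-09:55, 16:05-17:45.
Those are the intersection windows.

08:10-09:55, 16:05-17:45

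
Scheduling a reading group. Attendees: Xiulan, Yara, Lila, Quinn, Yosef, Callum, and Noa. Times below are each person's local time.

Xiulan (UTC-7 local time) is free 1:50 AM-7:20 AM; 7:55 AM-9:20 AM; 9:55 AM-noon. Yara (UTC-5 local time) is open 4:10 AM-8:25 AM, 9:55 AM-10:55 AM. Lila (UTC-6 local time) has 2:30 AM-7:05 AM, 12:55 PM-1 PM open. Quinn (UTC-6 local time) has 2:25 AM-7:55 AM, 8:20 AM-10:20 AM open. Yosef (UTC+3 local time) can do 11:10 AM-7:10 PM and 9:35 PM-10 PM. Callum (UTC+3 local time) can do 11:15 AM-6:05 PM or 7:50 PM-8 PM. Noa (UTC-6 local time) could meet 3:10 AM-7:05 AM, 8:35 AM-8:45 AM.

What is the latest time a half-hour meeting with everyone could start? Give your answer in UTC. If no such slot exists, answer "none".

Xiulan in UTC: 08:50-14:20, 14:55-16:20, 16:55-19:00 (add 7h to convert from UTC-7).
Yara in UTC: 09:10-13:25, 14:55-15:55 (add 5h to convert from UTC-5).
Lila in UTC: 08:30-13:05, 18:55-19:00 (add 6h to convert from UTC-6).
Quinn in UTC: 08:25-13:55, 14:20-16:20 (add 6h to convert from UTC-6).
Yosef in UTC: 08:10-16:10, 18:35-19:00 (subtract 3h to convert from UTC+3).
Callum in UTC: 08:15-15:05, 16:50-17:00 (subtract 3h to convert from UTC+3).
Noa in UTC: 09:10-13:05, 14:35-14:45 (add 6h to convert from UTC-6).
Xiulan ∩ Yara: 09:10-13:25, 14:55-15:55.
Xiulan ∩ Yara ∩ Lila: 09:10-13:05.
Xiulan ∩ Yara ∩ Lila ∩ Quinn: 09:10-13:05.
Xiulan ∩ Yara ∩ Lila ∩ Quinn ∩ Yosef: 09:10-13:05.
Xiulan ∩ Yara ∩ Lila ∩ Quinn ∩ Yosef ∩ Callum: 09:10-13:05.
Xiulan ∩ Yara ∩ Lila ∩ Quinn ∩ Yosef ∩ Callum ∩ Noa: 09:10-13:05.
So the common availability across everyone is 09:10-13:05.
The last common window of at least 30 minutes is 09:10-13:05; a 30-minute meeting can start as late as 12:35 and still end by 13:05.

12:35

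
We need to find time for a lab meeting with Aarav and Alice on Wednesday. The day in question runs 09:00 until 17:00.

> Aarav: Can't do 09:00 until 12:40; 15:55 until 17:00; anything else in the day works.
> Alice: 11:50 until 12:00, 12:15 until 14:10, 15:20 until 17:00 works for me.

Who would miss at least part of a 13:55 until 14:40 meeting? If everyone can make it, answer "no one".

Aarav free: 12:40-15:55 (invert busy blocks within the working day).
Alice free: 11:50-12:00, 12:15-14:10, 15:20-17:00.
Aarav: free for 13:55-14:40. Alice: not fully free for 13:55-14:40.

Alice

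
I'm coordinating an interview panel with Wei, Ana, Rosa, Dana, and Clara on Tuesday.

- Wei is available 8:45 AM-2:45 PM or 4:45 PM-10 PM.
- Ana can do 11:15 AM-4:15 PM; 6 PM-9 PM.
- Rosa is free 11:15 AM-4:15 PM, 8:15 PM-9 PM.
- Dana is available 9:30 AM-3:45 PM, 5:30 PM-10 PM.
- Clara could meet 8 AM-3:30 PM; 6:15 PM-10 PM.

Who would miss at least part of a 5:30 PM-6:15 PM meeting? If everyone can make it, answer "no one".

Wei: free for 17:30-18:15. Ana: not fully free for 17:30-18:15. Rosa: not fully free for 17:30-18:15. Dana: free for 17:30-18:15. Clara: not fully free for 17:30-18:15.

Ana, Clara, Rosa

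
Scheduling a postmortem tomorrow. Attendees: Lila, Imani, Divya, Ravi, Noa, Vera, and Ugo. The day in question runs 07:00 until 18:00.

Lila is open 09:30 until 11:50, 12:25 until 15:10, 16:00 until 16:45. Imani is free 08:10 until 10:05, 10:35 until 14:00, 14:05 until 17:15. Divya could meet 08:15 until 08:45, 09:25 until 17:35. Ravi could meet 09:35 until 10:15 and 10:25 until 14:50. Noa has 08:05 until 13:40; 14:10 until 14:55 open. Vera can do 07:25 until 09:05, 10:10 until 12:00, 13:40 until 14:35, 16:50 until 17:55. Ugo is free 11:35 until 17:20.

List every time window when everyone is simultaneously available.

Lila ∩ Imani: 09:30-10:05, 10:35-11:50, 12:25-14:00, 14:05-15:10, 16:00-16:45.
Lila ∩ Imani ∩ Divya: 09:30-10:05, 10:35-11:50, 12:25-14:00, 14:05-15:10, 16:00-16:45.
Lila ∩ Imani ∩ Divya ∩ Ravi: 09:35-10:05, 10:35-11:50, 12:25-14:00, 14:05-14:50.
Lila ∩ Imani ∩ Divya ∩ Ravi ∩ Noa: 09:35-10:05, 10:35-11:50, 12:25-13:40, 14:10-14:50.
Lila ∩ Imani ∩ Divya ∩ Ravi ∩ Noa ∩ Vera: 10:35-11:50, 14:10-14:35.
Lila ∩ Imani ∩ Divya ∩ Ravi ∩ Noa ∩ Vera ∩ Ugo: 11:35-11:50, 14:10-14:35.

11:35-11:50, 14:10-14:35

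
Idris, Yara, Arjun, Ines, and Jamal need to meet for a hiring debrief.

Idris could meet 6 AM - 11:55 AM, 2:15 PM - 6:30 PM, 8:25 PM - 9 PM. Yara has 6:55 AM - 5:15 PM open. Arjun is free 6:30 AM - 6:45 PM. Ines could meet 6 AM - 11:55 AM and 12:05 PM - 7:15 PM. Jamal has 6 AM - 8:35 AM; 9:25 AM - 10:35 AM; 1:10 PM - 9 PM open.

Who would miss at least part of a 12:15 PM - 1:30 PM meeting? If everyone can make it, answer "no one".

Idris, Jamal

Idris: not fully free for 12:15-13:30. Yara: free for 12:15-13:30. Arjun: free for 12:15-13:30. Ines: free for 12:15-13:30. Jamal: not fully free for 12:15-13:30.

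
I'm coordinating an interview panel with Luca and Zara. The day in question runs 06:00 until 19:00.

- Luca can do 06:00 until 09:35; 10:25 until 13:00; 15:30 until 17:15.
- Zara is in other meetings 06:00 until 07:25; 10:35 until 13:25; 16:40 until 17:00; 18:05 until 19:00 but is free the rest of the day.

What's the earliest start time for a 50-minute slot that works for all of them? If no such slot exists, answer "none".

07:25

Luca free: 06:00-09:35, 10:25-13:00, 15:30-17:15.
Zara free: 07:25-10:35, 13:25-16:40, 17:00-18:05 (invert busy blocks within the working day).
Luca ∩ Zara: 07:25-09:35, 10:25-10:35, 15:30-16:40, 17:00-17:15.
The first common window of at least 50 minutes is 07:25-09:35, so the earliest start is 07:25.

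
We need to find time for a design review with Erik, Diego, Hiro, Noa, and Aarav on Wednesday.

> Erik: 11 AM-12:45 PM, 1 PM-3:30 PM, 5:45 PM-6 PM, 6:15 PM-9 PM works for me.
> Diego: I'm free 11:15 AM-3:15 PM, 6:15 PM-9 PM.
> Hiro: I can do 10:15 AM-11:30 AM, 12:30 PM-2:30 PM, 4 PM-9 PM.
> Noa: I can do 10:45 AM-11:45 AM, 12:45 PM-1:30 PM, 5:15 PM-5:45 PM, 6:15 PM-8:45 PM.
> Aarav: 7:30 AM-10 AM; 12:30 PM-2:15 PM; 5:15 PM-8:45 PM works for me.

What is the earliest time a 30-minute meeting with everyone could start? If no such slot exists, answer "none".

Erik ∩ Diego: 11:15-12:45, 13:00-15:15, 18:15-21:00.
Erik ∩ Diego ∩ Hiro: 11:15-11:30, 12:30-12:45, 13:00-14:30, 18:15-21:00.
Erik ∩ Diego ∩ Hiro ∩ Noa: 11:15-11:30, 13:00-13:30, 18:15-20:45.
Erik ∩ Diego ∩ Hiro ∩ Noa ∩ Aarav: 13:00-13:30, 18:15-20:45.
So the common availability across everyone is 13:00-13:30, 18:15-20:45.
The first common window of at least 30 minutes is 13:00-13:30, so the earliest start is 13:00.

13:00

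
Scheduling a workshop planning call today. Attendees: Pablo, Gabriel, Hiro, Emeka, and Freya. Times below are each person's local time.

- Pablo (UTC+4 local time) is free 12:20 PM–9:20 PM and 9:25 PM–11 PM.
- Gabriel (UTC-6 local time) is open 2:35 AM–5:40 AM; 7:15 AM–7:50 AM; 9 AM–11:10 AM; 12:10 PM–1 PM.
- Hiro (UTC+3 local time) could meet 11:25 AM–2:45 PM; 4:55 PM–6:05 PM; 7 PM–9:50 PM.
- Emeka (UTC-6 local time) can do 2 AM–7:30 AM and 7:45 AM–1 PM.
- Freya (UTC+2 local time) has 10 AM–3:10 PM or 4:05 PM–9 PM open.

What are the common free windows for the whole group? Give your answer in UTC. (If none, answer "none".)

08:35-11:40, 15:00-15:05, 16:00-17:10, 18:10-18:50

Pablo in UTC: 08:20-17:20, 17:25-19:00 (subtract 4h to convert from UTC+4).
Gabriel in UTC: 08:35-11:40, 13:15-13:50, 15:00-17:10, 18:10-19:00 (add 6h to convert from UTC-6).
Hiro in UTC: 08:25-11:45, 13:55-15:05, 16:00-18:50 (subtract 3h to convert from UTC+3).
Emeka in UTC: 08:00-13:30, 13:45-19:00 (add 6h to convert from UTC-6).
Freya in UTC: 08:00-13:10, 14:05-19:00 (subtract 2h to convert from UTC+2).
Pablo ∩ Gabriel: 08:35-11:40, 13:15-13:50, 15:00-17:10, 18:10-19:00.
Pablo ∩ Gabriel ∩ Hiro: 08:35-11:40, 15:00-15:05, 16:00-17:10, 18:10-18:50.
Pablo ∩ Gabriel ∩ Hiro ∩ Emeka: 08:35-11:40, 15:00-15:05, 16:00-17:10, 18:10-18:50.
Pablo ∩ Gabriel ∩ Hiro ∩ Emeka ∩ Freya: 08:35-11:40, 15:00-15:05, 16:00-17:10, 18:10-18:50.
So the common availability across everyone is 08:35-11:40, 15:00-15:05, 16:00-17:10, 18:10-18:50.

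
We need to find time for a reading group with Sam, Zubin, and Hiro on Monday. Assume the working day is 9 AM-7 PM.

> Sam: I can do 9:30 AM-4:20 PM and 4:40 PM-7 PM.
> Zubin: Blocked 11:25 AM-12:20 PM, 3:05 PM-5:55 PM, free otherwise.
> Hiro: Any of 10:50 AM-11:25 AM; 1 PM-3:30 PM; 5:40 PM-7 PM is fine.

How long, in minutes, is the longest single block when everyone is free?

Sam free: 09:30-16:20, 16:40-19:00.
Zubin free: 09:00-11:25, 12:20-15:05, 17:55-19:00 (invert busy blocks within the working day).
Hiro free: 10:50-11:25, 13:00-15:30, 17:40-19:00.
Sam ∩ Zubin: 09:30-11:25, 12:20-15:05, 17:55-19:00.
Sam ∩ Zubin ∩ Hiro: 10:50-11:25, 13:00-15:05, 17:55-19:00.
The longest is 13:00-15:05 at 125 minutes.

125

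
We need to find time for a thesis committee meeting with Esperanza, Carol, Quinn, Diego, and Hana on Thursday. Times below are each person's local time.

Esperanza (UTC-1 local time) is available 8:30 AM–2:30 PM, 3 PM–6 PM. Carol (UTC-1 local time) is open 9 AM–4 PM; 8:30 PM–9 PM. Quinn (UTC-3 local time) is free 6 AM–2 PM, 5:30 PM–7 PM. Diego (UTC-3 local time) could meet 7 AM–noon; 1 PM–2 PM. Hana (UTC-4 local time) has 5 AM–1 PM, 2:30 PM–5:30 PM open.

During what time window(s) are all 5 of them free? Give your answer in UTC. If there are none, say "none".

Esperanza in UTC: 09:30-15:30, 16:00-19:00 (add 1h to convert from UTC-1).
Carol in UTC: 10:00-17:00, 21:30-22:00 (add 1h to convert from UTC-1).
Quinn in UTC: 09:00-17:00, 20:30-22:00 (add 3h to convert from UTC-3).
Diego in UTC: 10:00-15:00, 16:00-17:00 (add 3h to convert from UTC-3).
Hana in UTC: 09:00-17:00, 18:30-21:30 (add 4h to convert from UTC-4).
Esperanza ∩ Carol: 10:00-15:30, 16:00-17:00.
Esperanza ∩ Carol ∩ Quinn: 10:00-15:30, 16:00-17:00.
Esperanza ∩ Carol ∩ Quinn ∩ Diego: 10:00-15:00, 16:00-17:00.
Esperanza ∩ Carol ∩ Quinn ∩ Diego ∩ Hana: 10:00-15:00, 16:00-17:00.

10:00-15:00, 16:00-17:00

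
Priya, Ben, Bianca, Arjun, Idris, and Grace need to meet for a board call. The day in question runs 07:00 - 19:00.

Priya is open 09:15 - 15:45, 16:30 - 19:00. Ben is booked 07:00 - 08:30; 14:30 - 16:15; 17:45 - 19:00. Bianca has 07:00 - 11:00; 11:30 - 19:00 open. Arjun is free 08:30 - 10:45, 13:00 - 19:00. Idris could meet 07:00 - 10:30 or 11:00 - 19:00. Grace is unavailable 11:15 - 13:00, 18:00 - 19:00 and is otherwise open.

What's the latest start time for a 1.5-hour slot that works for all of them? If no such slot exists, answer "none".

13:00

Priya free: 09:15-15:45, 16:30-19:00.
Ben free: 08:30-14:30, 16:15-17:45 (invert busy blocks within the working day).
Bianca free: 07:00-11:00, 11:30-19:00.
Arjun free: 08:30-10:45, 13:00-19:00.
Idris free: 07:00-10:30, 11:00-19:00.
Grace free: 07:00-11:15, 13:00-18:00 (invert busy blocks within the working day).
Priya ∩ Ben: 09:15-14:30, 16:30-17:45.
Priya ∩ Ben ∩ Bianca: 09:15-11:00, 11:30-14:30, 16:30-17:45.
Priya ∩ Ben ∩ Bianca ∩ Arjun: 09:15-10:45, 13:00-14:30, 16:30-17:45.
Priya ∩ Ben ∩ Bianca ∩ Arjun ∩ Idris: 09:15-10:30, 13:00-14:30, 16:30-17:45.
Priya ∩ Ben ∩ Bianca ∩ Arjun ∩ Idris ∩ Grace: 09:15-10:30, 13:00-14:30, 16:30-17:45.
So the common availability across everyone is 09:15-10:30, 13:00-14:30, 16:30-17:45.
The last common window of at least 90 minutes is 13:00-14:30; a 90-minute meeting can start as late as 13:00 and still end by 14:30.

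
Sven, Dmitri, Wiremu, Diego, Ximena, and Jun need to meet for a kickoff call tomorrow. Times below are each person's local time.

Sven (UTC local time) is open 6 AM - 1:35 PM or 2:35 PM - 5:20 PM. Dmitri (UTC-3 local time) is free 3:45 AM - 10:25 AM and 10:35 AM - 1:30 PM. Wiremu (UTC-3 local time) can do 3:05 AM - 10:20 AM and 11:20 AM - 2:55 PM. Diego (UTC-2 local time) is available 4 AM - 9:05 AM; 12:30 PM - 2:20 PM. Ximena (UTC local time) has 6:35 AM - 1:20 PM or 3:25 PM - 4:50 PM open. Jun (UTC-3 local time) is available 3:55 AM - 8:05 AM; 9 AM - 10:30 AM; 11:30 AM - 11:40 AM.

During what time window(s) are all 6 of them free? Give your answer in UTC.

06:55-11:05

Sven in UTC: 06:00-13:35, 14:35-17:20.
Dmitri in UTC: 06:45-13:25, 13:35-16:30 (add 3h to convert from UTC-3).
Wiremu in UTC: 06:05-13:20, 14:20-17:55 (add 3h to convert from UTC-3).
Diego in UTC: 06:00-11:05, 14:30-16:20 (add 2h to convert from UTC-2).
Ximena in UTC: 06:35-13:20, 15:25-16:50.
Jun in UTC: 06:55-11:05, 12:00-13:30, 14:30-14:40 (add 3h to convert from UTC-3).
Sven ∩ Dmitri: 06:45-13:25, 14:35-16:30.
Sven ∩ Dmitri ∩ Wiremu: 06:45-13:20, 14:35-16:30.
Sven ∩ Dmitri ∩ Wiremu ∩ Diego: 06:45-11:05, 14:35-16:20.
Sven ∩ Dmitri ∩ Wiremu ∩ Diego ∩ Ximena: 06:45-11:05, 15:25-16:20.
Sven ∩ Dmitri ∩ Wiremu ∩ Diego ∩ Ximena ∩ Jun: 06:55-11:05.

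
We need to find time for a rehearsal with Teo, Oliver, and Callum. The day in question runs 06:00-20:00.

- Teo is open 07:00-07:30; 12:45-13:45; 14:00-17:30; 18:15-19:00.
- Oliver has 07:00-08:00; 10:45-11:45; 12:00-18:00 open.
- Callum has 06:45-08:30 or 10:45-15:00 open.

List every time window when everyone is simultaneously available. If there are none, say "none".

Teo ∩ Oliver: 07:00-07:30, 12:45-13:45, 14:00-17:30.
Teo ∩ Oliver ∩ Callum: 07:00-07:30, 12:45-13:45, 14:00-15:00.

07:00-07:30, 12:45-13:45, 14:00-15:00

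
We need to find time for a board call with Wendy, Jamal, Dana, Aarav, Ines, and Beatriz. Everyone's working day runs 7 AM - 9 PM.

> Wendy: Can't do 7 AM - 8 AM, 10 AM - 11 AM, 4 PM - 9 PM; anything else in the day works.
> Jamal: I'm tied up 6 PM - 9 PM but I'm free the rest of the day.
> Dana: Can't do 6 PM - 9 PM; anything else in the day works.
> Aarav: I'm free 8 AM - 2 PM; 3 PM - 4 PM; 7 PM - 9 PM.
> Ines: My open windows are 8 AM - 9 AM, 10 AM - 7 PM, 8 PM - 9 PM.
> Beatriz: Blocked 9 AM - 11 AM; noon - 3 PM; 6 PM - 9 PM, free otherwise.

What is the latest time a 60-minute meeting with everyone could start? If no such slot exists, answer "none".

15:00

Wendy free: 08:00-10:00, 11:00-16:00 (invert busy blocks within the working day).
Jamal free: 07:00-18:00 (invert busy blocks within the working day).
Dana free: 07:00-18:00 (invert busy blocks within the working day).
Aarav free: 08:00-14:00, 15:00-16:00, 19:00-21:00.
Ines free: 08:00-09:00, 10:00-19:00, 20:00-21:00.
Beatriz free: 07:00-09:00, 11:00-12:00, 15:00-18:00 (invert busy blocks within the working day).
Wendy ∩ Jamal: 08:00-10:00, 11:00-16:00.
Wendy ∩ Jamal ∩ Dana: 08:00-10:00, 11:00-16:00.
Wendy ∩ Jamal ∩ Dana ∩ Aarav: 08:00-10:00, 11:00-14:00, 15:00-16:00.
Wendy ∩ Jamal ∩ Dana ∩ Aarav ∩ Ines: 08:00-09:00, 11:00-14:00, 15:00-16:00.
Wendy ∩ Jamal ∩ Dana ∩ Aarav ∩ Ines ∩ Beatriz: 08:00-09:00, 11:00-12:00, 15:00-16:00.
The last common window of at least 60 minutes is 15:00-16:00; a 60-minute meeting can start as late as 15:00 and still end by 16:00.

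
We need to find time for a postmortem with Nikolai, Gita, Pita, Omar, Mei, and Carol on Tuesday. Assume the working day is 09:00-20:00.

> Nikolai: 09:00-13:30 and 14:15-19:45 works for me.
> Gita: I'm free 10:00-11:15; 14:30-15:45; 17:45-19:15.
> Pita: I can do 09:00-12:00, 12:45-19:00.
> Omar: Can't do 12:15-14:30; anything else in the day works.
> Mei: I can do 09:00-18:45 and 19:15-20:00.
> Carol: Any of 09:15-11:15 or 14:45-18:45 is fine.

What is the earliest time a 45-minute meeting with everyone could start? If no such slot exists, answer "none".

10:00

Nikolai free: 09:00-13:30, 14:15-19:45.
Gita free: 10:00-11:15, 14:30-15:45, 17:45-19:15.
Pita free: 09:00-12:00, 12:45-19:00.
Omar free: 09:00-12:15, 14:30-20:00 (invert busy blocks within the working day).
Mei free: 09:00-18:45, 19:15-20:00.
Carol free: 09:15-11:15, 14:45-18:45.
Nikolai ∩ Gita: 10:00-11:15, 14:30-15:45, 17:45-19:15.
Nikolai ∩ Gita ∩ Pita: 10:00-11:15, 14:30-15:45, 17:45-19:00.
Nikolai ∩ Gita ∩ Pita ∩ Omar: 10:00-11:15, 14:30-15:45, 17:45-19:00.
Nikolai ∩ Gita ∩ Pita ∩ Omar ∩ Mei: 10:00-11:15, 14:30-15:45, 17:45-18:45.
Nikolai ∩ Gita ∩ Pita ∩ Omar ∩ Mei ∩ Carol: 10:00-11:15, 14:45-15:45, 17:45-18:45.
The first common window of at least 45 minutes is 10:00-11:15, so the earliest start is 10:00.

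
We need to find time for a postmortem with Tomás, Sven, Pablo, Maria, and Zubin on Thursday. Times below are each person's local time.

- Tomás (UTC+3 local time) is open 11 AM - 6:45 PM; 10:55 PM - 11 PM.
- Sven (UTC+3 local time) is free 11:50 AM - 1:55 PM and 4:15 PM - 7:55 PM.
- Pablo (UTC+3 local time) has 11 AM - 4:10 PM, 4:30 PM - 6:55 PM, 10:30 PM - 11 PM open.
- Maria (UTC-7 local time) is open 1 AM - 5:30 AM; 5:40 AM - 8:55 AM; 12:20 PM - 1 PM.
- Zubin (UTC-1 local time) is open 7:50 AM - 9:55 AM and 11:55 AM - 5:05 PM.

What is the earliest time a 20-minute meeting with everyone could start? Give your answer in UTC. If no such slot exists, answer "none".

Tomás in UTC: 08:00-15:45, 19:55-20:00 (subtract 3h to convert from UTC+3).
Sven in UTC: 08:50-10:55, 13:15-16:55 (subtract 3h to convert from UTC+3).
Pablo in UTC: 08:00-13:10, 13:30-15:55, 19:30-20:00 (subtract 3h to convert from UTC+3).
Maria in UTC: 08:00-12:30, 12:40-15:55, 19:20-20:00 (add 7h to convert from UTC-7).
Zubin in UTC: 08:50-10:55, 12:55-18:05 (add 1h to convert from UTC-1).
Tomás ∩ Sven: 08:50-10:55, 13:15-15:45.
Tomás ∩ Sven ∩ Pablo: 08:50-10:55, 13:30-15:45.
Tomás ∩ Sven ∩ Pablo ∩ Maria: 08:50-10:55, 13:30-15:45.
Tomás ∩ Sven ∩ Pablo ∩ Maria ∩ Zubin: 08:50-10:55, 13:30-15:45.
The first common window of at least 20 minutes is 08:50-10:55, so the earliest start is 08:50.

08:50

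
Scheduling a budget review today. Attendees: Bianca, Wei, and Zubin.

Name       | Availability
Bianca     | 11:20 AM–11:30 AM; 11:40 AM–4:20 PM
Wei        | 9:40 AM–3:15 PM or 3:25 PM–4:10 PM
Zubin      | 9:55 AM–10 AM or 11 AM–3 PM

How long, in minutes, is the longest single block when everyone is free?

200

Bianca ∩ Wei: 11:20-11:30, 11:40-15:15, 15:25-16:10.
Bianca ∩ Wei ∩ Zubin: 11:20-11:30, 11:40-15:00.
The longest is 11:40-15:00 at 200 minutes.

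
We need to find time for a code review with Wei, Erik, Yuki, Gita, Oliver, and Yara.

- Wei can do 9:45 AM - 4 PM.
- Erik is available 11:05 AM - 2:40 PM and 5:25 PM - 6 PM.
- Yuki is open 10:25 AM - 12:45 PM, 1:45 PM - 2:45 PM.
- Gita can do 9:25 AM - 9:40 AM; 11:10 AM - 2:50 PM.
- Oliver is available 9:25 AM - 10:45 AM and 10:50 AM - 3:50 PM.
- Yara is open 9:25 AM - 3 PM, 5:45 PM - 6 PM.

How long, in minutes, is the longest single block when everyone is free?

Wei ∩ Erik: 11:05-14:40.
Wei ∩ Erik ∩ Yuki: 11:05-12:45, 13:45-14:40.
Wei ∩ Erik ∩ Yuki ∩ Gita: 11:10-12:45, 13:45-14:40.
Wei ∩ Erik ∩ Yuki ∩ Gita ∩ Oliver: 11:10-12:45, 13:45-14:40.
Wei ∩ Erik ∩ Yuki ∩ Gita ∩ Oliver ∩ Yara: 11:10-12:45, 13:45-14:40.
The longest is 11:10-12:45 at 95 minutes.

95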